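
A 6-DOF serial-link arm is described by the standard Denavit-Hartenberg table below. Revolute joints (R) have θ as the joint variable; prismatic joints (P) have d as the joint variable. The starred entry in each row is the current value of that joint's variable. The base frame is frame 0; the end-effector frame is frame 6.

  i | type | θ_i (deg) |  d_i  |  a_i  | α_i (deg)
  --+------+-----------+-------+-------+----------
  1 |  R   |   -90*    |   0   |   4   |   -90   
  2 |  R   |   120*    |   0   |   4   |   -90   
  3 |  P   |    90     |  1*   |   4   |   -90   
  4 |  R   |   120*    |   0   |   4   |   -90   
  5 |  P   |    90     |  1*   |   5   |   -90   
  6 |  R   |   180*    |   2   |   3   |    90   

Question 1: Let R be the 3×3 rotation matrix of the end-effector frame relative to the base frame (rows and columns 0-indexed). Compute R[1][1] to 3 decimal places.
End-effector y-axis (col 1 of R) = (-0.5000,0.7500,0.4330)
R[1][1] = 0.7500

0.750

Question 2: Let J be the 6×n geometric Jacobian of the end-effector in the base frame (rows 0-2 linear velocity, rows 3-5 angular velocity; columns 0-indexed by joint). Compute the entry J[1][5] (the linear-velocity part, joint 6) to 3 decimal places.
1.299

axis z_5 = (-0.5000,0.7500,0.4330); lever o_n−o_5 = (-1.0000,0.0000,3.4641)
cross product → J_v[:, 5] = (2.5981,1.2990,0.7500)
J_ω[:, 5] = z_5
entry J[1][5] = 1.2990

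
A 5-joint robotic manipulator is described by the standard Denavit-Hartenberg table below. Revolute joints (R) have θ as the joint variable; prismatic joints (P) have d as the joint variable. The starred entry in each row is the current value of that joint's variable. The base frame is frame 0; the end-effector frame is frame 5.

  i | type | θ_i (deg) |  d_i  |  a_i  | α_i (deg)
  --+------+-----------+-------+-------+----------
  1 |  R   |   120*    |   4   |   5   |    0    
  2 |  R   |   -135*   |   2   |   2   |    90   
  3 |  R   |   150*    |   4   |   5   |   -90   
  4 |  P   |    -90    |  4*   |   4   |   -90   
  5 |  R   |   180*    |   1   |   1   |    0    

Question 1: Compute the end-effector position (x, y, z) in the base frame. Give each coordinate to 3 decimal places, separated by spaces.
-9.331 -1.086 5.536

after link 1: o_1 = (-2.5000, 4.3301, 4.0000)
after link 2: o_2 = (-0.5681, 3.8125, 6.0000)
after link 3: o_3 = (-5.7860, 1.0695, 8.5000)
after link 4: o_4 = (-8.7531, -2.2766, 5.0359)
after link 5: o_5 = (-9.3308, -1.0865, 5.5359)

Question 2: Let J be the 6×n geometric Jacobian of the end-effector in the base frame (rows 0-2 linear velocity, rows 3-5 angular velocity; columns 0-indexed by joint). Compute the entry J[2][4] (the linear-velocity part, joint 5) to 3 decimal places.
axis z_4 = (-0.8365,0.2241,0.5000); lever o_n−o_4 = (-0.5777,1.1901,0.5000)
cross product → J_v[:, 4] = (-0.4830,0.1294,-0.8660)
J_ω[:, 4] = z_4
entry J[2][4] = -0.8660

-0.866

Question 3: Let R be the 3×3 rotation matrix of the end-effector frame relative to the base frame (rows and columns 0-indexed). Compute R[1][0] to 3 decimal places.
0.966

End-effector x-axis (col 0 of R) = (0.2588,0.9659,-0.0000)
R[1][0] = 0.9659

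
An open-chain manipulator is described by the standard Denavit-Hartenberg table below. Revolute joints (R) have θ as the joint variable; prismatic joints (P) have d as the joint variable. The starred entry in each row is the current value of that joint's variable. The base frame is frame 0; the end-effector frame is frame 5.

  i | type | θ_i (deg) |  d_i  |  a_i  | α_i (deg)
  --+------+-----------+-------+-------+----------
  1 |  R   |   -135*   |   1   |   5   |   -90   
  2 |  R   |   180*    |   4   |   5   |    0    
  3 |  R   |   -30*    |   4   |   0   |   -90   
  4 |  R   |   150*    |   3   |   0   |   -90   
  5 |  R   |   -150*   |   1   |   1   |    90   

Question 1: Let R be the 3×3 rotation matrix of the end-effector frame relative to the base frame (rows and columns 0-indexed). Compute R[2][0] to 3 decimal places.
End-effector x-axis (col 0 of R) = (0.9422,0.3299,0.0580)
R[2][0] = 0.0580

0.058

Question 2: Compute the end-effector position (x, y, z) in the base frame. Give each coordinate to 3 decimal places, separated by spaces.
after link 1: o_1 = (-3.5355, -3.5355, 1.0000)
after link 2: o_2 = (2.8284, -2.8284, 1.0000)
after link 3: o_3 = (5.6569, -5.6569, 1.0000)
after link 4: o_4 = (6.7175, -4.5962, 3.5981)
after link 5: o_5 = (7.9659, -5.1849, 3.9061)

7.966 -5.185 3.906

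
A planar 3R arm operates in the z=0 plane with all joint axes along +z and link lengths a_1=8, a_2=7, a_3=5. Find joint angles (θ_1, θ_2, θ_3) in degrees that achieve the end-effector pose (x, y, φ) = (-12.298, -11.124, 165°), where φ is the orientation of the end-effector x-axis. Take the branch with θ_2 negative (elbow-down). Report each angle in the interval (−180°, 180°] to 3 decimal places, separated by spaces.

-107.042 -30.009 -57.948

wrist centre = target − a_3·(cos φ, sin φ) = (-7.4684, -12.4181)
cos θ_2 = (209.9857−8²−7²)/(2·8·7) = 0.8659; θ_2 = -30.0094° (elbow-down)
β = atan2(-12.4181,-7.4684) = -121.0231°; ψ = atan2(-3.5010,14.0616) = -13.9810°
θ_1 = β − ψ = -107.0422°
θ_3 = φ − θ_1 − θ_2 = -57.9484° (wrapped to (-180°,180°])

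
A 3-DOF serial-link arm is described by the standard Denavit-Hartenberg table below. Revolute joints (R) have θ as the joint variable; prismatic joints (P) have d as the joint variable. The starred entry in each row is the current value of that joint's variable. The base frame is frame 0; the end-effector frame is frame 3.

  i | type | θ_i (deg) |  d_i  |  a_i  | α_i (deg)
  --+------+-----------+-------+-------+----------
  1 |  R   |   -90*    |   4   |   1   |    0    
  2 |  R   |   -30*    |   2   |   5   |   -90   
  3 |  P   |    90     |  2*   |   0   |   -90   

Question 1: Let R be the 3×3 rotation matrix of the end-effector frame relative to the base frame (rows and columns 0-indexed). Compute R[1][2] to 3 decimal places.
End-effector z-axis (col 2 of R) = (0.5000,0.8660,-0.0000)
R[1][2] = 0.8660

0.866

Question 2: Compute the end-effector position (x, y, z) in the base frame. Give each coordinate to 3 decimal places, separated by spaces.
-0.768 -6.330 6.000

after link 1: o_1 = (0.0000, -1.0000, 4.0000)
after link 2: o_2 = (-2.5000, -5.3301, 6.0000)
after link 3: o_3 = (-0.7679, -6.3301, 6.0000)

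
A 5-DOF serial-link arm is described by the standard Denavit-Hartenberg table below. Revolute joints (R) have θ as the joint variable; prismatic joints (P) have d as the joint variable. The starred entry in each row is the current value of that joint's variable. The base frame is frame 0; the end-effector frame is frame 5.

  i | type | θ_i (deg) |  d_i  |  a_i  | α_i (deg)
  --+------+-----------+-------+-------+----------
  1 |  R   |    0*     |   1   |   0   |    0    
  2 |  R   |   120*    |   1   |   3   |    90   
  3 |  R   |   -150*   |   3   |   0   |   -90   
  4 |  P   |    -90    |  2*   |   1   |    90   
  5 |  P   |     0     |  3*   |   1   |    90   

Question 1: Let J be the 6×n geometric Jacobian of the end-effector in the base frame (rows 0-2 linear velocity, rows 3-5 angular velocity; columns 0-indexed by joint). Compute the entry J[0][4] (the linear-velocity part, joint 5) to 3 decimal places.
-0.433

prismatic axis z_4 = (-0.4330,0.7500,0.5000)
J_v[:, 4] = z_4; J_ω[:, 4] = (0,0,0)
entry J[0][4] = -0.4330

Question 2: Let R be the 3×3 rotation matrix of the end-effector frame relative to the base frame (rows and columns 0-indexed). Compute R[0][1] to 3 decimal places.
End-effector y-axis (col 1 of R) = (-0.4330,0.7500,0.5000)
R[0][1] = -0.4330

-0.433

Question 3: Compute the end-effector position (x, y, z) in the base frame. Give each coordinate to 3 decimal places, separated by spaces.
after link 1: o_1 = (0.0000, 0.0000, 1.0000)
after link 2: o_2 = (-1.5000, 2.5981, 2.0000)
after link 3: o_3 = (1.0981, 4.0981, 2.0000)
after link 4: o_4 = (1.4641, 5.4641, 0.2679)
after link 5: o_5 = (1.0311, 8.2141, 1.7679)

1.031 8.214 1.768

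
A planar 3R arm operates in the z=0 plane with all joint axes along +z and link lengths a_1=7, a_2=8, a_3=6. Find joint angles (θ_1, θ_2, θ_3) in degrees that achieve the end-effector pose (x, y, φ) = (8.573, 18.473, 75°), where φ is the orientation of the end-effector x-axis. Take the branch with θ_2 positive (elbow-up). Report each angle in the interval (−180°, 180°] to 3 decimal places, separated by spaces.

45.004 29.996 0.001

wrist centre = target − a_3·(cos φ, sin φ) = (7.0201, 12.6774)
cos θ_2 = (209.9992−7²−8²)/(2·7·8) = 0.8661; θ_2 = 29.9955° (elbow-up)
β = atan2(12.6774,7.0201) = 61.0247°; ψ = atan2(3.9995,13.9285) = 16.0210°
θ_1 = β − ψ = 45.0037°
θ_3 = φ − θ_1 − θ_2 = 0.0008° (wrapped to (-180°,180°])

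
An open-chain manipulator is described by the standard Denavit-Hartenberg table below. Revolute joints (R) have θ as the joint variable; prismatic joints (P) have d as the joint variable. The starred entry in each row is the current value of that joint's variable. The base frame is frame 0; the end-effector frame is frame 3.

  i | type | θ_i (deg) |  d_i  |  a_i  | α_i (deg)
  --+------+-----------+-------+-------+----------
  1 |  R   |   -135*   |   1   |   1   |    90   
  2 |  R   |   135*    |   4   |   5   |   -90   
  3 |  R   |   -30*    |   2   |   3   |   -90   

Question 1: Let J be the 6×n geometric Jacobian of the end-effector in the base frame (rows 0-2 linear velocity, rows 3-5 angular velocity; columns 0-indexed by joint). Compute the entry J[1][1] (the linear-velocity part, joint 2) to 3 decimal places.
axis z_1 = (-0.7071,0.7071,0.0000); lever o_n−o_1 = (0.9100,8.6881,3.9584)
cross product → J_v[:, 1] = (2.7990,2.7990,-6.7869)
J_ω[:, 1] = z_1
entry J[1][1] = 2.7990

2.799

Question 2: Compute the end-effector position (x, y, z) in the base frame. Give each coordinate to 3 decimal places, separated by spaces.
after link 1: o_1 = (-0.7071, -0.7071, 1.0000)
after link 2: o_2 = (-1.0355, 4.6213, 4.5355)
after link 3: o_3 = (0.2028, 7.9810, 4.9584)

0.203 7.981 4.958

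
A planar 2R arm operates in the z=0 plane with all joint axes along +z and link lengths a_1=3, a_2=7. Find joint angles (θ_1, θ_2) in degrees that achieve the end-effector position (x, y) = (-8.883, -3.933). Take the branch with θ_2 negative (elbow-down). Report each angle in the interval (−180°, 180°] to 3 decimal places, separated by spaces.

-135.007 -29.992

cos θ_2 = (94.3762−3²−7²)/(2·3·7) = 0.8661; θ_2 = -29.9915° (elbow-down)
β = atan2(-3.9330,-8.8830) = -156.1184°; ψ = atan2(-3.4991,9.0627) = -21.1115°
θ_1 = β − ψ = -135.0068°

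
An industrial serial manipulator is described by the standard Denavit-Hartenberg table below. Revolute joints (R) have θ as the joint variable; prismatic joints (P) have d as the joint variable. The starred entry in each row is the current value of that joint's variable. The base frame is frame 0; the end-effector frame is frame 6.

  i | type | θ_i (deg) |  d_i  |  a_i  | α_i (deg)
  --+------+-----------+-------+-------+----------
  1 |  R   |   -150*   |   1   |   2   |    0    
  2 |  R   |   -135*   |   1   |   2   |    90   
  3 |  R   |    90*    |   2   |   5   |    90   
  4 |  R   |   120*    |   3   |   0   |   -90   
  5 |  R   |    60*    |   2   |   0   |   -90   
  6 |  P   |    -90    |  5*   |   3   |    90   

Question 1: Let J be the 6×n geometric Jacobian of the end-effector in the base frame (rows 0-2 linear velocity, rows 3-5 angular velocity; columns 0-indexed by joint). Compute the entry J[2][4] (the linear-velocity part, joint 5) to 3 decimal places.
1.250

axis z_4 = (-0.4830,0.1294,-0.8660); lever o_n−o_4 = (-6.6841,-0.7972,-2.1651)
cross product → J_v[:, 4] = (-0.9706,4.7429,1.2500)
J_ω[:, 4] = z_4
entry J[2][4] = 1.2500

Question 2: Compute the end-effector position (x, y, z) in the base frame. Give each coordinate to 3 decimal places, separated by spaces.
after link 1: o_1 = (-1.7321, -1.0000, 1.0000)
after link 2: o_2 = (-1.2144, 0.9319, 2.0000)
after link 3: o_3 = (0.7174, 0.4142, 7.0000)
after link 4: o_4 = (1.4939, 3.3120, 7.0000)
after link 5: o_5 = (0.5280, 3.5708, 5.2679)
after link 6: o_6 = (-5.1902, 2.5148, 4.8349)

-5.190 2.515 4.835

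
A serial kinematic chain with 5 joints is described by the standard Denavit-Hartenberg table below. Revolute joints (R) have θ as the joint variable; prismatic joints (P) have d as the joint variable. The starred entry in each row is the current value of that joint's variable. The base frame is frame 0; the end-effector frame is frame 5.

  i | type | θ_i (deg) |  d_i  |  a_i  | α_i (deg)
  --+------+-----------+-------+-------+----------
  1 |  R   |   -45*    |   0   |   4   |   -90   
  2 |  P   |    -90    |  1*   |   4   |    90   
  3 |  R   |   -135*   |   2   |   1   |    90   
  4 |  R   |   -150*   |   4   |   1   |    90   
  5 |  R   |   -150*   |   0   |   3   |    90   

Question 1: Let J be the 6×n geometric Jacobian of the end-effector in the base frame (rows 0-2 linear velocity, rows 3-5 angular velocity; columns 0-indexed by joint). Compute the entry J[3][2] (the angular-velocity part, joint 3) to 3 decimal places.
-0.707

axis z_2 = (-0.7071,0.7071,0.0000); lever o_n−o_2 = (-1.9212,2.0372,-3.4535)
cross product → J_v[:, 2] = (-2.4420,-2.4420,-0.0820)
J_ω[:, 2] = z_2
entry J[3][2] = -0.7071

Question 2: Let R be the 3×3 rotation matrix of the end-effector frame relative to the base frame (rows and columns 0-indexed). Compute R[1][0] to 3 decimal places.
-0.319

End-effector x-axis (col 0 of R) = (-0.9312,-0.3188,-0.1768)
R[1][0] = -0.3188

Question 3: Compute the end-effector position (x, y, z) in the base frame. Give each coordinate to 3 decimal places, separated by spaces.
1.614 -0.084 0.547

after link 1: o_1 = (2.8284, -2.8284, 0.0000)
after link 2: o_2 = (3.5355, -2.1213, 4.0000)
after link 3: o_3 = (1.6213, -1.2071, 3.2929)
after link 4: o_4 = (4.4079, 0.8724, 1.0768)
after link 5: o_5 = (1.6143, -0.0841, 0.5465)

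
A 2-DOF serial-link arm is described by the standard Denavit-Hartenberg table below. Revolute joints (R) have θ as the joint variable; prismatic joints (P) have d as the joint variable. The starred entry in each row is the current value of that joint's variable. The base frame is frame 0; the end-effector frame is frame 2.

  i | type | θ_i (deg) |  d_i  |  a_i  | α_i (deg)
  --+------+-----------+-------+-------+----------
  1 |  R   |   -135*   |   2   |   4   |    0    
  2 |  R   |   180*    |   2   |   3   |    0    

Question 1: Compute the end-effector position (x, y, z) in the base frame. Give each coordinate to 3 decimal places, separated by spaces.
after link 1: o_1 = (-2.8284, -2.8284, 2.0000)
after link 2: o_2 = (-0.7071, -0.7071, 4.0000)

-0.707 -0.707 4.000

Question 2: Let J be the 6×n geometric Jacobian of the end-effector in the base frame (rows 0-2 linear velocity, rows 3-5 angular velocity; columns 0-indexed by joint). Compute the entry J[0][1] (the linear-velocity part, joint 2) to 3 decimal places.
axis z_1 = (0.0000,0.0000,1.0000); lever o_n−o_1 = (2.1213,2.1213,2.0000)
cross product → J_v[:, 1] = (-2.1213,2.1213,0.0000)
J_ω[:, 1] = z_1
entry J[0][1] = -2.1213

-2.121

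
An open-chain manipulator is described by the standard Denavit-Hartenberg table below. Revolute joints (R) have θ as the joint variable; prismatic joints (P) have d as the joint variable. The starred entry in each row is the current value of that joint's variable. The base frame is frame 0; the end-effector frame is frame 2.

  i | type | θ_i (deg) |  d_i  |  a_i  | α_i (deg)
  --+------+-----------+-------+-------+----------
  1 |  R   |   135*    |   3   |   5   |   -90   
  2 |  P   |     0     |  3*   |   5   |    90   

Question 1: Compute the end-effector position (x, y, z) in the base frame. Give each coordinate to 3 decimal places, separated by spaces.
-9.192 4.950 3.000

after link 1: o_1 = (-3.5355, 3.5355, 3.0000)
after link 2: o_2 = (-9.1924, 4.9497, 3.0000)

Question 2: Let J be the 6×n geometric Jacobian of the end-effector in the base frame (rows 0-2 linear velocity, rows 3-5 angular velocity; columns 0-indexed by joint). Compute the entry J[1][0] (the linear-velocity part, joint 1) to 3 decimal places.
axis z_0 = ẑ; lever o_n−o_0 = (-9.1924,4.9497,3.0000)
cross product → J_v[:, 0] = (-4.9497,-9.1924,0.0000)
J_ω[:, 0] = z_0
entry J[1][0] = -9.1924

-9.192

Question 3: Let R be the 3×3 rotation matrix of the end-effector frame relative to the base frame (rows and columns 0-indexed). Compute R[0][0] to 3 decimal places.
End-effector x-axis (col 0 of R) = (-0.7071,0.7071,0.0000)
R[0][0] = -0.7071

-0.707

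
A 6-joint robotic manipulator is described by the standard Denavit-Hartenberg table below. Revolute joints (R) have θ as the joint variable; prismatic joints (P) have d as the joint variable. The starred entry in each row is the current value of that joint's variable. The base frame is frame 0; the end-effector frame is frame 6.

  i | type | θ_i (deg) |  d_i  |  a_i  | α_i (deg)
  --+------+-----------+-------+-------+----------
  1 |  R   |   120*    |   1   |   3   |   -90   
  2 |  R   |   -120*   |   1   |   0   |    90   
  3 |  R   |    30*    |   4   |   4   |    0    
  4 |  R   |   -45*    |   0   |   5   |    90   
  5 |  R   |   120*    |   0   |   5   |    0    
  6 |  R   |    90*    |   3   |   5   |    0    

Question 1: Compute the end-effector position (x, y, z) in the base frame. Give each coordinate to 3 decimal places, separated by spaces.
0.756 -2.461 -1.118

after link 1: o_1 = (-1.5000, 2.5981, 1.0000)
after link 2: o_2 = (-2.3660, 2.0981, 1.0000)
after link 3: o_3 = (-1.5000, -3.4019, 2.0000)
after link 4: o_4 = (0.8281, -4.8462, 6.1826)
after link 5: o_5 = (1.5391, -7.3716, 1.9262)
after link 6: o_6 = (0.7557, -2.4608, -1.1184)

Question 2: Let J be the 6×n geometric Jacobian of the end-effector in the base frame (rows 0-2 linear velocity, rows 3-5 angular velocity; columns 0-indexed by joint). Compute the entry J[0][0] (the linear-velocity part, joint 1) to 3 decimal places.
axis z_0 = ẑ; lever o_n−o_0 = (0.7557,-2.4608,-1.1184)
cross product → J_v[:, 0] = (2.4608,0.7557,-0.0000)
J_ω[:, 0] = z_0
entry J[0][0] = 2.4608

2.461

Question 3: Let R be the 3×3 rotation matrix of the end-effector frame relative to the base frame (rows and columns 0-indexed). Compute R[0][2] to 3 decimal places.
0.772

End-effector z-axis (col 2 of R) = (0.7718,0.5950,-0.2241)
R[0][2] = 0.7718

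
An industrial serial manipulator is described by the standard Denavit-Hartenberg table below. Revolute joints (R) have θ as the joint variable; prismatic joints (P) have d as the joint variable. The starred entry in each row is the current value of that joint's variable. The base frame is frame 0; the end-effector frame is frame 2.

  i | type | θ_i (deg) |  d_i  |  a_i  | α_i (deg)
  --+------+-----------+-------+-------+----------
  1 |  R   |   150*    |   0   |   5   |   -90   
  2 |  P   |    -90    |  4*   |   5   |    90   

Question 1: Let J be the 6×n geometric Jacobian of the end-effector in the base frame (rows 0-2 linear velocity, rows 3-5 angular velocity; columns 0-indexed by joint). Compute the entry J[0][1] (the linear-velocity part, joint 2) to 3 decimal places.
prismatic axis z_1 = (-0.5000,-0.8660,0.0000)
J_v[:, 1] = z_1; J_ω[:, 1] = (0,0,0)
entry J[0][1] = -0.5000

-0.500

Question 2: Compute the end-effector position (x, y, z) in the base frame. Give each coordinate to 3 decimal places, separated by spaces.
-6.330 -0.964 5.000

after link 1: o_1 = (-4.3301, 2.5000, 0.0000)
after link 2: o_2 = (-6.3301, -0.9641, 5.0000)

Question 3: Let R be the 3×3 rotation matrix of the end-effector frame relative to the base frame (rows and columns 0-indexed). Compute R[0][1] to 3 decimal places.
End-effector y-axis (col 1 of R) = (-0.5000,-0.8660,0.0000)
R[0][1] = -0.5000

-0.500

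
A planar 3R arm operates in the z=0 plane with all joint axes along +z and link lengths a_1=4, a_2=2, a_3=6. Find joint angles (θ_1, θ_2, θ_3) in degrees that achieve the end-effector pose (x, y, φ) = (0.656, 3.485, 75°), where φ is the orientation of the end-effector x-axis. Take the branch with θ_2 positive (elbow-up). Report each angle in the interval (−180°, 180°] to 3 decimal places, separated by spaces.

-135.008 150.003 60.004

wrist centre = target − a_3·(cos φ, sin φ) = (-0.8969, -2.3106)
cos θ_2 = (6.1431−4²−2²)/(2·4·2) = -0.8661; θ_2 = 150.0034° (elbow-up)
β = atan2(-2.3106,-0.8969) = -111.2153°; ψ = atan2(0.9999,2.2679) = 23.7924°
θ_1 = β − ψ = -135.0076°
θ_3 = φ − θ_1 − θ_2 = 60.0042° (wrapped to (-180°,180°])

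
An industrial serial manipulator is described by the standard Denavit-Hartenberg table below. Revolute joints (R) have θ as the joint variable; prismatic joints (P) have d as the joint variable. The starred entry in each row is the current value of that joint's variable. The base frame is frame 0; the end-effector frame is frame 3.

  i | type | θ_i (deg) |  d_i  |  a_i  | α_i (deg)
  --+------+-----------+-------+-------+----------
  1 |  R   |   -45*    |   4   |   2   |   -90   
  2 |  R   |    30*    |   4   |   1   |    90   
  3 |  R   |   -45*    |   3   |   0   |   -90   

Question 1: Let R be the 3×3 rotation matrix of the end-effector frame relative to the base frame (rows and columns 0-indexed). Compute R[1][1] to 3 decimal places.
0.354

End-effector y-axis (col 1 of R) = (-0.3536,0.3536,-0.8660)
R[1][1] = 0.3536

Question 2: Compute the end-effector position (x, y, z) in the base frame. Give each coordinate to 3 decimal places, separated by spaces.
5.916 -0.259 6.098

after link 1: o_1 = (1.4142, -1.4142, 4.0000)
after link 2: o_2 = (4.8550, 0.8018, 3.5000)
after link 3: o_3 = (5.9157, -0.2588, 6.0981)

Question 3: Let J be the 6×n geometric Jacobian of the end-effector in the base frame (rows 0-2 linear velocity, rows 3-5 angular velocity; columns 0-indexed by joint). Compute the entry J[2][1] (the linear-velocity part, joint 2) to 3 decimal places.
axis z_1 = (0.7071,0.7071,0.0000); lever o_n−o_1 = (4.5015,1.1554,2.0981)
cross product → J_v[:, 1] = (1.4836,-1.4836,-2.3660)
J_ω[:, 1] = z_1
entry J[2][1] = -2.3660

-2.366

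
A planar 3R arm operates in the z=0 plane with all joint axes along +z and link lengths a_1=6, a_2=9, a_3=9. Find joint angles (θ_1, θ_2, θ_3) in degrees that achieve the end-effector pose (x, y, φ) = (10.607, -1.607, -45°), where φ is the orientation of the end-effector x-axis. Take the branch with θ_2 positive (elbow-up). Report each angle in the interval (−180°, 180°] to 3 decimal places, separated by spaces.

-45.005 135.000 -134.995

wrist centre = target − a_3·(cos φ, sin φ) = (4.2430, 4.7570)
cos θ_2 = (40.6321−6²−9²)/(2·6·9) = -0.7071; θ_2 = 135.0003° (elbow-up)
β = atan2(4.7570,4.2430) = 48.2682°; ψ = atan2(6.3639,-0.3640) = 93.2736°
θ_1 = β − ψ = -45.0054°
θ_3 = φ − θ_1 − θ_2 = -134.9949° (wrapped to (-180°,180°])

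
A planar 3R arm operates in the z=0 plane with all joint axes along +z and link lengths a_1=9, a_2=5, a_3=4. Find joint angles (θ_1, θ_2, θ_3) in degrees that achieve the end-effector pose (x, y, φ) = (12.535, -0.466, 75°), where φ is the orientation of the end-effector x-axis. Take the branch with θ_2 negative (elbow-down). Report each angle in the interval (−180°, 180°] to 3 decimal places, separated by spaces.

0.004 -60.007 135.004

wrist centre = target − a_3·(cos φ, sin φ) = (11.4997, -4.3297)
cos θ_2 = (150.9900−9²−5²)/(2·9·5) = 0.4999; θ_2 = -60.0074° (elbow-down)
β = atan2(-4.3297,11.4997) = -20.6316°; ψ = atan2(-4.3304,11.4994) = -20.6353°
θ_1 = β − ψ = 0.0037°
θ_3 = φ − θ_1 − θ_2 = 135.0037° (wrapped to (-180°,180°])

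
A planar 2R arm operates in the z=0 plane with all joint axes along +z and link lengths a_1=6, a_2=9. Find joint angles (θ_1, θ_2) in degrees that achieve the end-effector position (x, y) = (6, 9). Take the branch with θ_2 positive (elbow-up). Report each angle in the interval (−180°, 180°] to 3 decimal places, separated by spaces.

0.000 90.000

cos θ_2 = (117.0000−6²−9²)/(2·6·9) = 0.0000; θ_2 = 90.0000° (elbow-up)
β = atan2(9.0000,6.0000) = 56.3099°; ψ = atan2(9.0000,6.0000) = 56.3099°
θ_1 = β − ψ = 0.0000°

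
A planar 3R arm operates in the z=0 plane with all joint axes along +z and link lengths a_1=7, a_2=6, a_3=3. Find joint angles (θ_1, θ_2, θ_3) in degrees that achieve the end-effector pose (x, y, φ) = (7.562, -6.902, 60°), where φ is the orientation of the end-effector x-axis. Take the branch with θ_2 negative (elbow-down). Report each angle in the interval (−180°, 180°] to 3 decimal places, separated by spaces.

-30.001 -60.001 150.001

wrist centre = target − a_3·(cos φ, sin φ) = (6.0620, -9.5001)
cos θ_2 = (126.9993−7²−6²)/(2·7·6) = 0.5000; θ_2 = -60.0006° (elbow-down)
β = atan2(-9.5001,6.0620) = -57.4580°; ψ = atan2(-5.1962,9.9999) = -27.4573°
θ_1 = β − ψ = -30.0007°
θ_3 = φ − θ_1 − θ_2 = 150.0013° (wrapped to (-180°,180°])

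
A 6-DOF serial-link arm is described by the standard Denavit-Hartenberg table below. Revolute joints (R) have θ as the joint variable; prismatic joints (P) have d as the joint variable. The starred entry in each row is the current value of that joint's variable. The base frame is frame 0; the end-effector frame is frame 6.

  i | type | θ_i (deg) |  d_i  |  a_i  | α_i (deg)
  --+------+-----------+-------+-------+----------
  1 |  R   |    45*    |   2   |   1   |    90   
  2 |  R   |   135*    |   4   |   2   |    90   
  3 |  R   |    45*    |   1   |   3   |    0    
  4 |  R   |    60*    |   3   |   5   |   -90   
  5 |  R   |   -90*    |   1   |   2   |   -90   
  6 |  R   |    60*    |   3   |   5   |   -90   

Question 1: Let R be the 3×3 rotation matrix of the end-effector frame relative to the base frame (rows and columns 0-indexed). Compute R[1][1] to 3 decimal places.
End-effector y-axis (col 1 of R) = (-0.8124,0.5536,0.1830)
R[1][1] = 0.5536

0.554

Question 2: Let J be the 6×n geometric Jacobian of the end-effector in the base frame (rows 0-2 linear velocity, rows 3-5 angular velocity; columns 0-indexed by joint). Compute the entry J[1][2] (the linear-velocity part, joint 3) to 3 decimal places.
axis z_2 = (0.5000,0.5000,0.7071); lever o_n−o_2 = (10.1898,-4.9573,8.3208)
cross product → J_v[:, 2] = (7.6657,3.0449,-7.5736)
J_ω[:, 2] = z_2
entry J[1][2] = 3.0449

3.045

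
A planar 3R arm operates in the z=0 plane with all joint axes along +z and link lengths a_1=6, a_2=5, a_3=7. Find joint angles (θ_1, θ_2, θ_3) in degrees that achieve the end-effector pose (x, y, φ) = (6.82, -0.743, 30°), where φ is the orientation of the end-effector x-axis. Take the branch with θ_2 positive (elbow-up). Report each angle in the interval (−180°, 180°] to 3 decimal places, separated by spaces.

-134.994 134.995 29.999

wrist centre = target − a_3·(cos φ, sin φ) = (0.7578, -4.2430)
cos θ_2 = (18.5773−6²−5²)/(2·6·5) = -0.7070; θ_2 = 134.9949° (elbow-up)
β = atan2(-4.2430,0.7578) = -79.8734°; ψ = atan2(3.5358,2.4648) = 55.1203°
θ_1 = β − ψ = -134.9937°
θ_3 = φ − θ_1 − θ_2 = 29.9988° (wrapped to (-180°,180°])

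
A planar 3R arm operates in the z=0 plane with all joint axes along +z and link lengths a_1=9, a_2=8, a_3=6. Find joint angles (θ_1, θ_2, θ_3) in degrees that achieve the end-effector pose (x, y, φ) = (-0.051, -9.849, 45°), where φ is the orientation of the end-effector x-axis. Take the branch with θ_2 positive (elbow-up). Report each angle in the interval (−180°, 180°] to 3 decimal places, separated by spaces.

-134.999 59.996 120.003

wrist centre = target − a_3·(cos φ, sin φ) = (-4.2936, -14.0916)
cos θ_2 = (217.0097−9²−8²)/(2·9·8) = 0.5001; θ_2 = 59.9955° (elbow-up)
β = atan2(-14.0916,-4.2936) = -106.9457°; ψ = atan2(6.9279,13.0005) = 28.0528°
θ_1 = β − ψ = -134.9985°
θ_3 = φ − θ_1 − θ_2 = 120.0030° (wrapped to (-180°,180°])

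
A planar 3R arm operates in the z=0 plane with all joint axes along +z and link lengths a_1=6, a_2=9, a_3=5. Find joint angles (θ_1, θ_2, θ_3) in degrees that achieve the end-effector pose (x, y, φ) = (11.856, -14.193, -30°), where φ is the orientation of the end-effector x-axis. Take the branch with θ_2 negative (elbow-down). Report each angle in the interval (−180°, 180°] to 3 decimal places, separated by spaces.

wrist centre = target − a_3·(cos φ, sin φ) = (7.5259, -11.6930)
cos θ_2 = (193.3650−6²−9²)/(2·6·9) = 0.7071; θ_2 = -45.0019° (elbow-down)
β = atan2(-11.6930,7.5259) = -57.2338°; ψ = atan2(-6.3642,12.3638) = -27.2369°
θ_1 = β − ψ = -29.9969°
θ_3 = φ − θ_1 − θ_2 = 44.9988° (wrapped to (-180°,180°])

-29.997 -45.002 44.999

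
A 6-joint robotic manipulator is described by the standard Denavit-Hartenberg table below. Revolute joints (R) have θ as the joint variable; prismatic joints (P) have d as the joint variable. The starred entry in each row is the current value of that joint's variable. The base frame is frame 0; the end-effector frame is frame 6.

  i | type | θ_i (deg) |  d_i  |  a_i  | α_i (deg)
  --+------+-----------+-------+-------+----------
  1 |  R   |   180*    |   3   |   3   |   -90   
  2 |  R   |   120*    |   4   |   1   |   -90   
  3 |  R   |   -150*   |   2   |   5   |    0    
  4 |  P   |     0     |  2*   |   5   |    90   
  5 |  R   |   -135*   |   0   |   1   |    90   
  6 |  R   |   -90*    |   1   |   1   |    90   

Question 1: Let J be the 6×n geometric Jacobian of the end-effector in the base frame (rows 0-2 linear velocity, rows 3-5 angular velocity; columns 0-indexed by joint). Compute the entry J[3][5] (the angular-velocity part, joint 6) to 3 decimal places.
axis z_5 = (0.9186,0.3536,-0.1768); lever o_n−o_5 = (1.1686,-0.5125,-0.6098)
cross product → J_v[:, 5] = (-0.3062,0.3536,-0.8839)
J_ω[:, 5] = z_5
entry J[3][5] = 0.9186

0.919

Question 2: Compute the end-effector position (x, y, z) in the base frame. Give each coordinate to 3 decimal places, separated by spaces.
after link 1: o_1 = (-3.0000, 0.0000, 3.0000)
after link 2: o_2 = (-2.5000, -4.0000, 2.1340)
after link 3: o_3 = (-2.9330, -6.5000, 6.8840)
after link 4: o_4 = (-3.3660, -9.0000, 11.6340)
after link 5: o_5 = (-3.6722, -8.6464, 10.7501)
after link 6: o_6 = (-2.5037, -9.1589, 10.1403)

-2.504 -9.159 10.140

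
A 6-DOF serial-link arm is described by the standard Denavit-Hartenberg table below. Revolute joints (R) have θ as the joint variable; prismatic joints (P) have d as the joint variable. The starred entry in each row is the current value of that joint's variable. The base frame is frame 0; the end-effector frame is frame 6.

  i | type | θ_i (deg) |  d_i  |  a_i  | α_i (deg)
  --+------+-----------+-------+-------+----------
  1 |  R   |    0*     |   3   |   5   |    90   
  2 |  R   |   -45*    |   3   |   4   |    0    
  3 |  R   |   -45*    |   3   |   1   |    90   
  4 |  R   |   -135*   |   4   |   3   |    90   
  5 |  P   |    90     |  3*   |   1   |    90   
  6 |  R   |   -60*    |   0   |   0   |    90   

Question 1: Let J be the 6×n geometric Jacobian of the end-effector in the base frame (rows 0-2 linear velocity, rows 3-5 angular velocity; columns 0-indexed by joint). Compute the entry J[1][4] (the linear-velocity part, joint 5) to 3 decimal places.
prismatic axis z_4 = (-0.0000,-0.7071,0.7071)
J_v[:, 4] = z_4; J_ω[:, 4] = (0,0,0)
entry J[1][4] = -0.7071

-0.707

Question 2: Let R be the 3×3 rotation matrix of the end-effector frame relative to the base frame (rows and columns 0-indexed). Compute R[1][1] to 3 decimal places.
End-effector y-axis (col 1 of R) = (-0.0000,0.7071,0.7071)
R[1][1] = 0.7071

0.707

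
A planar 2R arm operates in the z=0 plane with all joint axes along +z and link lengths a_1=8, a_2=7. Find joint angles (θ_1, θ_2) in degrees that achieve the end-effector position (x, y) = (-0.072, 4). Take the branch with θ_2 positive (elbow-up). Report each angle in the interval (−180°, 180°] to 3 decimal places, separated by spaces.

cos θ_2 = (16.0052−8²−7²)/(2·8·7) = -0.8660; θ_2 = 150.0000° (elbow-up)
β = atan2(4.0000,-0.0720) = 91.0312°; ψ = atan2(3.5000,1.9378) = 61.0283°
θ_1 = β − ψ = 30.0029°

30.003 150.000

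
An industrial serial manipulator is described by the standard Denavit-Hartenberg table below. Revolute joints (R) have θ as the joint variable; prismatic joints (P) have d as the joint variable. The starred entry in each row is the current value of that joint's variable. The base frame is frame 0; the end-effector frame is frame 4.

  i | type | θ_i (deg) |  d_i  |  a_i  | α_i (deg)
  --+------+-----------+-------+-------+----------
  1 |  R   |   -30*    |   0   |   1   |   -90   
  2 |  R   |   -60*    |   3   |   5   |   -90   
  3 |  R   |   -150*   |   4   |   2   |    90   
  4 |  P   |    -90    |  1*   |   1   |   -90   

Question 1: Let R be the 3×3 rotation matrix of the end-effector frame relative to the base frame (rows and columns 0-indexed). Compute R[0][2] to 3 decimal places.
End-effector z-axis (col 2 of R) = (-0.1250,0.6495,-0.7500)
R[0][2] = -0.1250

-0.125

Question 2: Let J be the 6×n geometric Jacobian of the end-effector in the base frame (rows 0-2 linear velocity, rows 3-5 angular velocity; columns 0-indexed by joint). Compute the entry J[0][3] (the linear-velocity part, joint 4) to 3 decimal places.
prismatic axis z_3 = (-0.6495,-0.6250,-0.4330)
J_v[:, 3] = z_3; J_ω[:, 3] = (0,0,0)
entry J[0][3] = -0.6495

-0.650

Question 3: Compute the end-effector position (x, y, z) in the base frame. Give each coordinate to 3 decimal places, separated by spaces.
after link 1: o_1 = (0.8660, -0.5000, 0.0000)
after link 2: o_2 = (4.5311, 0.8481, 4.3301)
after link 3: o_3 = (7.2811, 0.4151, 0.8301)
after link 4: o_4 = (5.8816, 0.2231, 0.8971)

5.882 0.223 0.897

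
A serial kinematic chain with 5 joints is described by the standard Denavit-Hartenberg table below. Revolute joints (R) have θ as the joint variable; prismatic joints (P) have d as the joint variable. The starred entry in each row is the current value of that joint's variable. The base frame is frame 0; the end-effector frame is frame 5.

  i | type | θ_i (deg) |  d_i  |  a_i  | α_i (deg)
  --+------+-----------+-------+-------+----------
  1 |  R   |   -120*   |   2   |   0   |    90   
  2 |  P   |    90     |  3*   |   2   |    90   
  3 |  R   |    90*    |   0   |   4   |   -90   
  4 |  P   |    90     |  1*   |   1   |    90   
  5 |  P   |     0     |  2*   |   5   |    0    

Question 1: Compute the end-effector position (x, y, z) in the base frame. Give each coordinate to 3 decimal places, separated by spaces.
-4.794 9.696 3.000

after link 1: o_1 = (0.0000, 0.0000, 2.0000)
after link 2: o_2 = (-2.5981, 1.5000, 4.0000)
after link 3: o_3 = (-6.0622, 3.5000, 4.0000)
after link 4: o_4 = (-5.5622, 4.3660, 3.0000)
after link 5: o_5 = (-4.7942, 9.6962, 3.0000)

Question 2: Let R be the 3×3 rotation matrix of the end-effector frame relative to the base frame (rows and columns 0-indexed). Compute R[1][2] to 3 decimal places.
0.500

End-effector z-axis (col 2 of R) = (-0.8660,0.5000,0.0000)
R[1][2] = 0.5000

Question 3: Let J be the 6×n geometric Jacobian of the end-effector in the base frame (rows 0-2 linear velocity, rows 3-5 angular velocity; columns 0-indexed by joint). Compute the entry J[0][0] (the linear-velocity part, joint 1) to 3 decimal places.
axis z_0 = ẑ; lever o_n−o_0 = (-4.7942,9.6962,3.0000)
cross product → J_v[:, 0] = (-9.6962,-4.7942,0.0000)
J_ω[:, 0] = z_0
entry J[0][0] = -9.6962

-9.696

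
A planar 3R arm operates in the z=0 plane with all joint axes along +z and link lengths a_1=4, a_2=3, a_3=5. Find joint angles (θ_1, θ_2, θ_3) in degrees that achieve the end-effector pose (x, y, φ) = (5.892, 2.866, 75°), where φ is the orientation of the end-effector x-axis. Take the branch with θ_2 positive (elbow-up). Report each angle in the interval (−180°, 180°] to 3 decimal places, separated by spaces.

-59.999 90.008 44.991

wrist centre = target − a_3·(cos φ, sin φ) = (4.5979, -1.9636)
cos θ_2 = (24.9966−4²−3²)/(2·4·3) = -0.0001; θ_2 = 90.0082° (elbow-up)
β = atan2(-1.9636,4.5979) = -23.1259°; ψ = atan2(3.0000,3.9996) = 36.8728°
θ_1 = β − ψ = -59.9987°
θ_3 = φ − θ_1 − θ_2 = 44.9905° (wrapped to (-180°,180°])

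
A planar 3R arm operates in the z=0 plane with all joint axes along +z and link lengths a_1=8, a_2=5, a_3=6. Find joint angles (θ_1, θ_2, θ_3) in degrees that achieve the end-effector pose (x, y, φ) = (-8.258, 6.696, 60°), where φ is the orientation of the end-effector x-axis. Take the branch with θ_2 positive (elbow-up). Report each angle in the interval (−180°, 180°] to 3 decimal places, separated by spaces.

wrist centre = target − a_3·(cos φ, sin φ) = (-11.2580, 1.4998)
cos θ_2 = (128.9921−8²−5²)/(2·8·5) = 0.4999; θ_2 = 60.0065° (elbow-up)
β = atan2(1.4998,-11.2580) = 172.4115°; ψ = atan2(4.3304,10.4995) = 22.4132°
θ_1 = β − ψ = 149.9983°
θ_3 = φ − θ_1 − θ_2 = -150.0048° (wrapped to (-180°,180°])

149.998 60.007 -150.005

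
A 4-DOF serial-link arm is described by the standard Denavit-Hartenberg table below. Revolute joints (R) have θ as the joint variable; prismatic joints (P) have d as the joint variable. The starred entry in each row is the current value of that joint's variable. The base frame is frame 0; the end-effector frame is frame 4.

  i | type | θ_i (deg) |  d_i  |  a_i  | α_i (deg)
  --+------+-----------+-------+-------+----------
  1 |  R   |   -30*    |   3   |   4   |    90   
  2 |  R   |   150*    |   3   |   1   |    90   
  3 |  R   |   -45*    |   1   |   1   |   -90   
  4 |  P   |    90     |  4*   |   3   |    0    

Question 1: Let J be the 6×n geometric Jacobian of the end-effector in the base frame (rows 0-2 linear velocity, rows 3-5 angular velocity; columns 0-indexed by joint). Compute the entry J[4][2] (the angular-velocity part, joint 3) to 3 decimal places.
axis z_2 = (0.4330,-0.2500,0.8660); lever o_n−o_2 = (-4.5783,0.1938,0.0357)
cross product → J_v[:, 2] = (-0.1768,-3.9804,-1.0607)
J_ω[:, 2] = z_2
entry J[4][2] = -0.2500

-0.250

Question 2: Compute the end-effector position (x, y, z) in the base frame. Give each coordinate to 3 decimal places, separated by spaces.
after link 1: o_1 = (3.4641, -2.0000, 3.0000)
after link 2: o_2 = (1.2141, -4.1651, 3.5000)
after link 3: o_3 = (1.4703, -3.4965, 4.7196)
after link 4: o_4 = (-3.3642, -3.9712, 3.5357)

-3.364 -3.971 3.536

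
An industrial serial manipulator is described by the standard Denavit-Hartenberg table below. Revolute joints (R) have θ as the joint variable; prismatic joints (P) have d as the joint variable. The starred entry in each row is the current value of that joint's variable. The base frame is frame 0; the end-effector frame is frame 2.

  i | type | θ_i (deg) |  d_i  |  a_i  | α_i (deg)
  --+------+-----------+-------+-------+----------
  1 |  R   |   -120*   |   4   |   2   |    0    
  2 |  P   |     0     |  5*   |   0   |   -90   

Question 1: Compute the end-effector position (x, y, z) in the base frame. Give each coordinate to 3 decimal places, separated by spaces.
after link 1: o_1 = (-1.0000, -1.7321, 4.0000)
after link 2: o_2 = (-1.0000, -1.7321, 9.0000)

-1.000 -1.732 9.000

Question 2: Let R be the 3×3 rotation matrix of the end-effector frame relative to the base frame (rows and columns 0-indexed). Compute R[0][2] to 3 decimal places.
0.866

End-effector z-axis (col 2 of R) = (0.8660,-0.5000,0.0000)
R[0][2] = 0.8660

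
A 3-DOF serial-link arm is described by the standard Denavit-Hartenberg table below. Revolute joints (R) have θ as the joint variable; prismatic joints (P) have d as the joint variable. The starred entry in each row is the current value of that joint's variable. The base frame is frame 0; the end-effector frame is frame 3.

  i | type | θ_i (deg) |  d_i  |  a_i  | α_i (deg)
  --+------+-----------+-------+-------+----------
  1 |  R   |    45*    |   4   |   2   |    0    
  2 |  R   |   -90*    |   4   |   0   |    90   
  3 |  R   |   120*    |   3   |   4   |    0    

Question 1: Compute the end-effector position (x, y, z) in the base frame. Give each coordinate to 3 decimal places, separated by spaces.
-2.121 0.707 11.464

after link 1: o_1 = (1.4142, 1.4142, 4.0000)
after link 2: o_2 = (1.4142, 1.4142, 8.0000)
after link 3: o_3 = (-2.1213, 0.7071, 11.4641)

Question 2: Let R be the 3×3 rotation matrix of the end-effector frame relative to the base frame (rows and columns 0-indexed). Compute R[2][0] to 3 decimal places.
End-effector x-axis (col 0 of R) = (-0.3536,0.3536,0.8660)
R[2][0] = 0.8660

0.866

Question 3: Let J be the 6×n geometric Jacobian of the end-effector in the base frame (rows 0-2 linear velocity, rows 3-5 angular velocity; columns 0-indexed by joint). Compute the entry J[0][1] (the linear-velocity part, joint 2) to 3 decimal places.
0.707

axis z_1 = (0.0000,0.0000,1.0000); lever o_n−o_1 = (-3.5355,-0.7071,7.4641)
cross product → J_v[:, 1] = (0.7071,-3.5355,0.0000)
J_ω[:, 1] = z_1
entry J[0][1] = 0.7071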